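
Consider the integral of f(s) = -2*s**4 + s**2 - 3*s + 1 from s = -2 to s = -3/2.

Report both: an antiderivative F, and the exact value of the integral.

Antiderivative: F(s) = -2*s**5/5 + s**3/3 - 3*s**2/2 + s; value = -1223/240

The integrand splits into summands that can be handled one at a time.
F(s) = -2*s**5/5 + s**3/3 - 3*s**2/2 + s is an antiderivative of f.
Check: d/ds[-2*s**5/5 + s**3/3 - 3*s**2/2 + s] = -2*s**4 + s**2 - 3*s + 1 = f(s).
F(-3/2) = -237/80; F(-2) = 32/15.
Integral = F(-3/2) - F(-2) = -1223/240.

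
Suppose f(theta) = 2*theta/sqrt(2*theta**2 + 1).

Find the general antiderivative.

F(theta) = sqrt(2*theta**2 + 1) + C

The substitution u = 2*theta**2 + 1 works: f is exactly (dF/du)*(du/dtheta) for that inner function.
Check: d/dtheta[sqrt(2*theta**2 + 1)] = 2*theta/sqrt(2*theta**2 + 1) = f(theta).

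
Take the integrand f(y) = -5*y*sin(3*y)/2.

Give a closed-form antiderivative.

An antiderivative is F(y) = 5*(3*y*cos(3*y) - sin(3*y))/18.

A candidate is checked by its d/dy: the result must match f(y).
Check: d/dy[5*(3*y*cos(3*y) - sin(3*y))/18] = -5*y*sin(3*y)/2 = f(y).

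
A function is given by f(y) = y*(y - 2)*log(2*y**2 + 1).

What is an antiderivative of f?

An antiderivative is F(y) = (-4*y**3 + 6*y**2*(y - 3)*log(2*y**2 + 1) + 18*y**2 + 6*y - 9*log(y**2 + 1/2) - 3*sqrt(2)*atan(sqrt(2)*y))/18.

Since d/dy undoes antidifferentiation here, F'(y) = f(y) is required of F(y).
Check: d/dy[(-4*y**3 + 6*y**2*(y - 3)*log(2*y**2 + 1) + 18*y**2 + 6*y - 9*log(y**2 + 1/2) - 3*sqrt(2)*atan(sqrt(2)*y))/18] = y**2*log(2*y**2 + 1) - 2*y*log(2*y**2 + 1), which equals f(y).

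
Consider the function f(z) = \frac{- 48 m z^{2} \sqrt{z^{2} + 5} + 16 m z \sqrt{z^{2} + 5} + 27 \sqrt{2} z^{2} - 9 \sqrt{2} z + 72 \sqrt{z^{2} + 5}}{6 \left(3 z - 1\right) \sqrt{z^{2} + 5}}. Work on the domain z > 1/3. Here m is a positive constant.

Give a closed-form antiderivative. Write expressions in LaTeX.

A first test for any F(z): its z-derivative must equal f(z) identically.
Check: d/dz[- \frac{4 m z^{2}}{3} + 3 \sqrt{\frac{z^{2}}{2} + \frac{5}{2}} + 4 \log{\left(3 z - 1 \right)}] = \frac{- 48 m z^{2} \sqrt{z^{2} + 5} + 16 m z \sqrt{z^{2} + 5} + 27 \sqrt{2} z^{2} - 9 \sqrt{2} z + 72 \sqrt{z^{2} + 5}}{18 z \sqrt{z^{2} + 5} - 6 \sqrt{z^{2} + 5}}, which equals f(z).

An antiderivative is F(z) = - \frac{4 m z^{2}}{3} + 3 \sqrt{\frac{z^{2}}{2} + \frac{5}{2}} + 4 \log{\left(3 z - 1 \right)}.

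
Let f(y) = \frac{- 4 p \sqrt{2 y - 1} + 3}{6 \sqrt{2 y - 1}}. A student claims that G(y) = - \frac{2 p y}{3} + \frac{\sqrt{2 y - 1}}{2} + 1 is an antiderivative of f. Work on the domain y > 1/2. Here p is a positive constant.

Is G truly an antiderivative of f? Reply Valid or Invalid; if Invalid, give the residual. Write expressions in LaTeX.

d/dy[G] = \frac{- 4 p \sqrt{2 y - 1} + 3}{6 \sqrt{2 y - 1}}
This equals f(y) exactly, so the claim holds.

Valid - the claim checks out under differentiation.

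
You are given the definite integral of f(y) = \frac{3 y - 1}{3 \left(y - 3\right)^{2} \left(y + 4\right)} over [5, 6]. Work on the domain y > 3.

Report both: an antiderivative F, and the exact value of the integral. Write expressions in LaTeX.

Antiderivative: F(y) = \frac{13 \left(y - 3\right) \log{\left(y - 3 \right)} - 13 \left(y - 3\right) \log{\left(y + 4 \right)} - 56}{147 \left(y - 3\right)}; value = - \frac{13 \log{\left(10 \right)}}{147} - \frac{13 \log{\left(2 \right)}}{147} + \frac{4}{63} + \frac{13 \log{\left(3 \right)}}{147} + \frac{13 \log{\left(9 \right)}}{147}

Factor the denominator (3 \left(y - 3\right)^{2} \left(y + 4\right)) and decompose: f = - \frac{13}{147 \left(y + 4\right)} + \frac{13}{147 \left(y - 3\right)} + \frac{8}{21 \left(y - 3\right)^{2}}; each piece integrates to a log, atan, or power term.
F(y) = \frac{13 \left(y - 3\right) \log{\left(y - 3 \right)} - 13 \left(y - 3\right) \log{\left(y + 4 \right)} - 56}{147 \left(y - 3\right)} is an antiderivative of f.
Check: d/dy[\frac{13 \left(y - 3\right) \log{\left(y - 3 \right)} - 13 \left(y - 3\right) \log{\left(y + 4 \right)} - 56}{147 \left(y - 3\right)}] = \frac{3 y - 1}{3 y^{3} - 6 y^{2} - 45 y + 108}, which equals f(y).
F(6) = - \frac{13 \log{\left(10 \right)}}{147} - \frac{8}{63} + \frac{13 \log{\left(3 \right)}}{147}; F(5) = - \frac{13 \log{\left(9 \right)}}{147} - \frac{4}{21} + \frac{13 \log{\left(2 \right)}}{147}.
Integral = F(6) - F(5) = - \frac{13 \log{\left(10 \right)}}{147} - \frac{13 \log{\left(2 \right)}}{147} + \frac{4}{63} + \frac{13 \log{\left(3 \right)}}{147} + \frac{13 \log{\left(9 \right)}}{147}.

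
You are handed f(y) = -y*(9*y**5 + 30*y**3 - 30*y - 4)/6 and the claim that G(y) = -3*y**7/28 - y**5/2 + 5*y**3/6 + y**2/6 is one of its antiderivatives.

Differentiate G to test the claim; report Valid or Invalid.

Invalid: d/dy[G] - f = 3*y**6/4 + 5*y**4/2 - 5*y**2/2 - y/3, which is not 0.

d/dy[G] = -3*y**6/4 - 5*y**4/2 + 5*y**2/2 + y/3
d/dy[G] - f(y) = 3*y**6/4 + 5*y**4/2 - 5*y**2/2 - y/3 != 0.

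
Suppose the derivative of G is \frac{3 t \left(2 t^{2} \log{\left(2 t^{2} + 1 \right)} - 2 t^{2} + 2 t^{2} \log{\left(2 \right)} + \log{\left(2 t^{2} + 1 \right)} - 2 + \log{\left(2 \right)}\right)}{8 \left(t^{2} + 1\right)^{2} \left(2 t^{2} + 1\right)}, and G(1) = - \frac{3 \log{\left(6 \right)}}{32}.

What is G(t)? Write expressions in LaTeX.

Recognize the product-rule pattern: G'(t) = u'v + uv' with u = - \frac{3}{8 \left(2 t^{2} + 2\right)}, v = \log{\left(4 t^{2} + 2 \right)}, so integration by parts undoes it.
A general antiderivative is - \frac{3 \log{\left(4 t^{2} + 2 \right)}}{8 \left(2 t^{2} + 2\right)} + C.
The condition gives C = - \frac{3 \log{\left(6 \right)}}{32} - (- \frac{3 \log{\left(6 \right)}}{32}) = 0.
So G(t) = - \frac{3 \log{\left(4 t^{2} + 2 \right)}}{16 t^{2} + 16}.
Check: d/dt[- \frac{3 \log{\left(4 t^{2} + 2 \right)}}{16 t^{2} + 16}] = \frac{6 t^{3} \log{\left(2 t^{2} + 1 \right)} - 6 t^{3} + 6 t^{3} \log{\left(2 \right)} + 3 t \log{\left(2 t^{2} + 1 \right)} - 6 t + 3 t \log{\left(2 \right)}}{16 t^{6} + 40 t^{4} + 32 t^{2} + 8}, which equals G'(t).

G(t) = - \frac{3 \log{\left(4 t^{2} + 2 \right)}}{16 t^{2} + 16}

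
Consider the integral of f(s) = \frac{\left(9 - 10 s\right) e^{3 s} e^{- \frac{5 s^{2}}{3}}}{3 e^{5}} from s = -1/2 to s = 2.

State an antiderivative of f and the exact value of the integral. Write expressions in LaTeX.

Antiderivative: F(s) = \frac{e^{3 s} e^{- \frac{5 s^{2}}{3}}}{e^{5}}; value = - \frac{1}{e^{\frac{83}{12}}} + e^{- \frac{17}{3}}

f matches the chain-rule pattern g'(h)*h' with inner function h(s) = - \frac{5 s^{2}}{3} + 3 s - 5; substituting u = h(s) collapses the integral.
F(s) = \frac{e^{3 s} e^{- \frac{5 s^{2}}{3}}}{e^{5}} is an antiderivative of f.
Check: d/ds[\frac{e^{3 s} e^{- \frac{5 s^{2}}{3}}}{e^{5}}] = \frac{\left(- 10 s e^{3 s} + 9 e^{3 s}\right) e^{- \frac{5 s^{2}}{3}}}{3 e^{5}}, which equals f(s).
F(2) = e^{- \frac{17}{3}}; F(-1/2) = e^{- \frac{83}{12}}.
Integral = F(2) - F(-1/2) = - \frac{1}{e^{\frac{83}{12}}} + e^{- \frac{17}{3}}.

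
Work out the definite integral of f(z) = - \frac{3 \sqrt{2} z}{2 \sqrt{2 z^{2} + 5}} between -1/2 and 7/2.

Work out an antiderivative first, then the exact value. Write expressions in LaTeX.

Antiderivative: F(z) = - \frac{3 \sqrt{2} \sqrt{2 z^{2} + 5}}{4}; value = - \frac{3 \sqrt{59}}{4} + \frac{3 \sqrt{11}}{4}

The substitution u = z^{2} + \frac{5}{2} works: f is exactly (dF/du)*(du/dz) for that inner function.
F(z) = - \frac{3 \sqrt{2} \sqrt{2 z^{2} + 5}}{4} is an antiderivative of f.
Check: d/dz[- \frac{3 \sqrt{2} \sqrt{2 z^{2} + 5}}{4}] = - \frac{3 \sqrt{2} z}{2 \sqrt{2 z^{2} + 5}} = f(z).
F(7/2) = - \frac{3 \sqrt{59}}{4}; F(-1/2) = - \frac{3 \sqrt{11}}{4}.
Integral = F(7/2) - F(-1/2) = - \frac{3 \sqrt{59}}{4} + \frac{3 \sqrt{11}}{4}.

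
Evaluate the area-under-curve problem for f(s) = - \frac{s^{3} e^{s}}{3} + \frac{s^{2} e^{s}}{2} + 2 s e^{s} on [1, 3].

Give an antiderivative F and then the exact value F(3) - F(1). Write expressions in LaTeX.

Antiderivative: F(s) = \frac{\left(- 2 s^{3} + 9 s^{2} - 6 s + 6\right) e^{s}}{6}; value = - \frac{7 e}{6} + \frac{5 e^{3}}{2}

f has the shape u'v + uv' for u = - \frac{s^{3}}{3} + \frac{3 s^{2}}{2} - s + 1 and v = e^{s} — it is the derivative of the product u*v.
F(s) = \frac{\left(- 2 s^{3} + 9 s^{2} - 6 s + 6\right) e^{s}}{6} is an antiderivative of f.
Check: d/ds[\frac{\left(- 2 s^{3} + 9 s^{2} - 6 s + 6\right) e^{s}}{6}] = - \frac{s^{3} e^{s}}{3} + \frac{s^{2} e^{s}}{2} + 2 s e^{s} = f(s).
F(3) = \frac{5 e^{3}}{2}; F(1) = \frac{7 e}{6}.
Integral = F(3) - F(1) = - \frac{7 e}{6} + \frac{5 e^{3}}{2}.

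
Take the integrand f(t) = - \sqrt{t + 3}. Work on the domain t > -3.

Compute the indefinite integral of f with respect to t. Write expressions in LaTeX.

Differentiate the proposed F(t) back; it has to land on f(t) exactly.
Check: d/dt[- \frac{2 \left(t + 3\right)^{\frac{3}{2}}}{3}] = - \sqrt{t + 3} = f(t).

F(t) = - \frac{2 \left(t + 3\right)^{\frac{3}{2}}}{3} + C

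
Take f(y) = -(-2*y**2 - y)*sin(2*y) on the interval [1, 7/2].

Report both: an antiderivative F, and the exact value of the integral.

Antiderivative: F(y) = -(4*y**2*cos(2*y) - 4*y*sin(2*y) + 2*y*cos(2*y) - sin(2*y) - 2*cos(2*y))/4; value = -27*cos(7)/2 - 5*sin(2)/4 + cos(2) + 15*sin(7)/4

Whatever form F(y) takes, F'(y) = f(y) is non-negotiable.
F(y) = -(4*y**2*cos(2*y) - 4*y*sin(2*y) + 2*y*cos(2*y) - sin(2*y) - 2*cos(2*y))/4 is an antiderivative of f.
Check: d/dy[-(4*y**2*cos(2*y) - 4*y*sin(2*y) + 2*y*cos(2*y) - sin(2*y) - 2*cos(2*y))/4] = 2*y**2*sin(2*y) + y*sin(2*y), which equals f(y).
F(7/2) = -27*cos(7)/2 + 15*sin(7)/4; F(1) = -cos(2) + 5*sin(2)/4.
Integral = F(7/2) - F(1) = -27*cos(7)/2 - 5*sin(2)/4 + cos(2) + 15*sin(7)/4.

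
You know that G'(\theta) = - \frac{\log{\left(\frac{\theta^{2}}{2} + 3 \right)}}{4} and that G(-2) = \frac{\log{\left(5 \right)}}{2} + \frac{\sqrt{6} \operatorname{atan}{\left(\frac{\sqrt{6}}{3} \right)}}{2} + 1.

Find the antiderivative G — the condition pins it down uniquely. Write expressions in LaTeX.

G(\theta) = - \frac{\theta \log{\left(\frac{\theta^{2}}{2} + 3 \right)}}{4} + \frac{\theta}{2} - \frac{\sqrt{6} \operatorname{atan}{\left(\frac{\sqrt{6} \theta}{6} \right)}}{2} + 2

A first test for any G(\theta): its \theta-derivative must equal the given G'(\theta).
A general antiderivative is - \frac{\theta \log{\left(\frac{\theta^{2}}{2} + 3 \right)}}{4} + \frac{\theta}{2} - \frac{\sqrt{6} \operatorname{atan}{\left(\frac{\sqrt{6} \theta}{6} \right)}}{2} + C.
The condition gives C = \frac{\log{\left(5 \right)}}{2} + \frac{\sqrt{6} \operatorname{atan}{\left(\frac{\sqrt{6}}{3} \right)}}{2} + 1 - (-1 + \frac{\log{\left(5 \right)}}{2} + \frac{\sqrt{6} \operatorname{atan}{\left(\frac{\sqrt{6}}{3} \right)}}{2}) = 2.
So G(\theta) = - \frac{\theta \log{\left(\frac{\theta^{2}}{2} + 3 \right)}}{4} + \frac{\theta}{2} - \frac{\sqrt{6} \operatorname{atan}{\left(\frac{\sqrt{6} \theta}{6} \right)}}{2} + 2.
Check: d/d\theta[- \frac{\theta \log{\left(\frac{\theta^{2}}{2} + 3 \right)}}{4} + \frac{\theta}{2} - \frac{\sqrt{6} \operatorname{atan}{\left(\frac{\sqrt{6} \theta}{6} \right)}}{2} + 2] = - \frac{\log{\left(\frac{\theta^{2}}{2} + 3 \right)}}{4} = G'(\theta).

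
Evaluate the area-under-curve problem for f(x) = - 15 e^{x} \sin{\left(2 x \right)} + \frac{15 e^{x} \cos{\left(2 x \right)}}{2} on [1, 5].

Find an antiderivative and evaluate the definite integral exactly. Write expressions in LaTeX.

Antiderivative: F(x) = \frac{15 e^{x} \cos{\left(2 x \right)}}{2}; value = \frac{15 e^{5} \cos{\left(10 \right)}}{2} - \frac{15 e \cos{\left(2 \right)}}{2}

f has the shape u'v + uv' for u = \frac{15 \cos{\left(2 x \right)}}{2} and v = e^{x} — it is the derivative of the product u*v.
F(x) = \frac{15 e^{x} \cos{\left(2 x \right)}}{2} is an antiderivative of f.
Check: d/dx[\frac{15 e^{x} \cos{\left(2 x \right)}}{2}] = - 15 e^{x} \sin{\left(2 x \right)} + \frac{15 e^{x} \cos{\left(2 x \right)}}{2} = f(x).
F(5) = \frac{15 e^{5} \cos{\left(10 \right)}}{2}; F(1) = \frac{15 e \cos{\left(2 \right)}}{2}.
Integral = F(5) - F(1) = \frac{15 e^{5} \cos{\left(10 \right)}}{2} - \frac{15 e \cos{\left(2 \right)}}{2}.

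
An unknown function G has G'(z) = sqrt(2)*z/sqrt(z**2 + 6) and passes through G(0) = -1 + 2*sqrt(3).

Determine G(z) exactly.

G(z) = sqrt(2)*sqrt(z**2 + 6) - 1

G'(z) matches the chain-rule pattern g'(h)*h' with inner function h(z) = z**2/2 + 3; substituting u = h(z) collapses the integral.
A general antiderivative is 2*sqrt(z**2/2 + 3) + C.
The condition gives C = -1 + 2*sqrt(3) - (2*sqrt(3)) = -1.
So G(z) = sqrt(2)*sqrt(z**2 + 6) - 1.
Check: d/dz[sqrt(2)*sqrt(z**2 + 6) - 1] = sqrt(2)*z/sqrt(z**2 + 6) = G'(z).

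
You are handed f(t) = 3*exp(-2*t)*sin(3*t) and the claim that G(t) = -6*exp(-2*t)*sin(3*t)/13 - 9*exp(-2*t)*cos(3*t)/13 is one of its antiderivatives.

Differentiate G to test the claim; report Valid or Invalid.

Valid. The derivative of G reproduces f.

d/dt[G] = 3*exp(-2*t)*sin(3*t)
This equals f(t) exactly, so the claim holds.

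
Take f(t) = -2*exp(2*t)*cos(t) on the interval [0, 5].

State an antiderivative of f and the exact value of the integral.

Whatever form F(t) takes, F'(t) = f(t) is non-negotiable.
F(t) = -2*exp(2*t)*sin(t)/5 - 4*exp(2*t)*cos(t)/5 is an antiderivative of f.
Check: d/dt[-2*exp(2*t)*sin(t)/5 - 4*exp(2*t)*cos(t)/5] = -2*exp(2*t)*cos(t) = f(t).
F(5) = -4*exp(10)*cos(5)/5 - 2*exp(10)*sin(5)/5; F(0) = -4/5.
Integral = F(5) - F(0) = -4*exp(10)*cos(5)/5 + 4/5 - 2*exp(10)*sin(5)/5.

Antiderivative: F(t) = -2*exp(2*t)*sin(t)/5 - 4*exp(2*t)*cos(t)/5; value = -4*exp(10)*cos(5)/5 + 4/5 - 2*exp(10)*sin(5)/5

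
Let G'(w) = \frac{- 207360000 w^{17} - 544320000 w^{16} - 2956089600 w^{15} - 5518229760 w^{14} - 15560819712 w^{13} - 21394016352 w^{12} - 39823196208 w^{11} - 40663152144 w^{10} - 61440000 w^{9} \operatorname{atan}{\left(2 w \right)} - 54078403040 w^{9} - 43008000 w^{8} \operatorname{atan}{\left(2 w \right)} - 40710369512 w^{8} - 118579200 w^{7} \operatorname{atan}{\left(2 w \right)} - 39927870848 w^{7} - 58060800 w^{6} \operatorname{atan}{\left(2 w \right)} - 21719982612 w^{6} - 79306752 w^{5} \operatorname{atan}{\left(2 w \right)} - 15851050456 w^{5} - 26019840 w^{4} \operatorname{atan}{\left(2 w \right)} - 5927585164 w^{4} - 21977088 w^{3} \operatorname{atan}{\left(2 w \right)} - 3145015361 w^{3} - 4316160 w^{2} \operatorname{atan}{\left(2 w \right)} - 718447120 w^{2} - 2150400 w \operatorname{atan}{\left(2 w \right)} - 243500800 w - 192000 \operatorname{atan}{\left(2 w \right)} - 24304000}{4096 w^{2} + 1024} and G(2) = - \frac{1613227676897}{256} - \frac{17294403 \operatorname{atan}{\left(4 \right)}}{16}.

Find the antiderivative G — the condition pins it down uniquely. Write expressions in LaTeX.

G(w) = - \frac{50625 w^{16}}{16} - \frac{70875 w^{15}}{8} - \frac{1620675 w^{14}}{32} - \frac{3234465 w^{13}}{32} - \frac{77264361 w^{12}}{256} - \frac{28477953 w^{11}}{64} - \frac{56428917 w^{10}}{64} - \frac{123788307 w^{9}}{128} - 1875 w^{8} \operatorname{atan}{\left(2 w \right)} - \frac{703902755 w^{8}}{512} - 1500 w^{7} \operatorname{atan}{\left(2 w \right)} - \frac{283872959 w^{7}}{256} - 4200 w^{6} \operatorname{atan}{\left(2 w \right)} - \frac{597132391 w^{6}}{512} - 2310 w^{5} \operatorname{atan}{\left(2 w \right)} - \frac{172036727 w^{5}}{256} - \frac{6531 w^{4} \operatorname{atan}{\left(2 w \right)}}{2} - \frac{2170182721 w^{4}}{4096} - 1155 w^{3} \operatorname{atan}{\left(2 w \right)} - \frac{12917515 w^{3}}{64} - 1050 w^{2} \operatorname{atan}{\left(2 w \right)} - \frac{949675 w^{2}}{8} - \frac{375 w \operatorname{atan}{\left(2 w \right)}}{2} - 23500 w - \frac{1875 \operatorname{atan}{\left(2 w \right)}}{16} - 10001

Recognize the product-rule pattern: G'(w) = u'v + uv' with u = 2 \left(5 w^{2} + w + \frac{5}{2}\right)^{4}, v = - \frac{\left(\frac{3 w^{2}}{2} + \frac{3 w}{4} + 4\right)^{4}}{2} - \frac{3 \operatorname{atan}{\left(2 w \right)}}{2}, so integration by parts undoes it.
A general antiderivative is 2 \left(- \frac{\left(\frac{3 w^{2}}{2} + \frac{3 w}{4} + 4\right)^{4}}{2} - \frac{3 \operatorname{atan}{\left(2 w \right)}}{2}\right) \left(5 w^{2} + w + \frac{5}{2}\right)^{4} + C.
The condition gives C = - \frac{1613227676897}{256} - \frac{17294403 \operatorname{atan}{\left(4 \right)}}{16} - (- \frac{1613227676641}{256} - \frac{17294403 \operatorname{atan}{\left(4 \right)}}{16}) = -1.
So G(w) = - \frac{50625 w^{16}}{16} - \frac{70875 w^{15}}{8} - \frac{1620675 w^{14}}{32} - \frac{3234465 w^{13}}{32} - \frac{77264361 w^{12}}{256} - \frac{28477953 w^{11}}{64} - \frac{56428917 w^{10}}{64} - \frac{123788307 w^{9}}{128} - 1875 w^{8} \operatorname{atan}{\left(2 w \right)} - \frac{703902755 w^{8}}{512} - 1500 w^{7} \operatorname{atan}{\left(2 w \right)} - \frac{283872959 w^{7}}{256} - 4200 w^{6} \operatorname{atan}{\left(2 w \right)} - \frac{597132391 w^{6}}{512} - 2310 w^{5} \operatorname{atan}{\left(2 w \right)} - \frac{172036727 w^{5}}{256} - \frac{6531 w^{4} \operatorname{atan}{\left(2 w \right)}}{2} - \frac{2170182721 w^{4}}{4096} - 1155 w^{3} \operatorname{atan}{\left(2 w \right)} - \frac{12917515 w^{3}}{64} - 1050 w^{2} \operatorname{atan}{\left(2 w \right)} - \frac{949675 w^{2}}{8} - \frac{375 w \operatorname{atan}{\left(2 w \right)}}{2} - 23500 w - \frac{1875 \operatorname{atan}{\left(2 w \right)}}{16} - 10001.
Check: d/dw[- \frac{50625 w^{16}}{16} - \frac{70875 w^{15}}{8} - \frac{1620675 w^{14}}{32} - \frac{3234465 w^{13}}{32} - \frac{77264361 w^{12}}{256} - \frac{28477953 w^{11}}{64} - \frac{56428917 w^{10}}{64} - \frac{123788307 w^{9}}{128} - 1875 w^{8} \operatorname{atan}{\left(2 w \right)} - \frac{703902755 w^{8}}{512} - 1500 w^{7} \operatorname{atan}{\left(2 w \right)} - \frac{283872959 w^{7}}{256} - 4200 w^{6} \operatorname{atan}{\left(2 w \right)} - \frac{597132391 w^{6}}{512} - 2310 w^{5} \operatorname{atan}{\left(2 w \right)} - \frac{172036727 w^{5}}{256} - \frac{6531 w^{4} \operatorname{atan}{\left(2 w \right)}}{2} - \frac{2170182721 w^{4}}{4096} - 1155 w^{3} \operatorname{atan}{\left(2 w \right)} - \frac{12917515 w^{3}}{64} - 1050 w^{2} \operatorname{atan}{\left(2 w \right)} - \frac{949675 w^{2}}{8} - \frac{375 w \operatorname{atan}{\left(2 w \right)}}{2} - 23500 w - \frac{1875 \operatorname{atan}{\left(2 w \right)}}{16} - 10001] = \frac{- 207360000 w^{17} - 544320000 w^{16} - 2956089600 w^{15} - 5518229760 w^{14} - 15560819712 w^{13} - 21394016352 w^{12} - 39823196208 w^{11} - 40663152144 w^{10} - 61440000 w^{9} \operatorname{atan}{\left(2 w \right)} - 54078403040 w^{9} - 43008000 w^{8} \operatorname{atan}{\left(2 w \right)} - 40710369512 w^{8} - 118579200 w^{7} \operatorname{atan}{\left(2 w \right)} - 39927870848 w^{7} - 58060800 w^{6} \operatorname{atan}{\left(2 w \right)} - 21719982612 w^{6} - 79306752 w^{5} \operatorname{atan}{\left(2 w \right)} - 15851050456 w^{5} - 26019840 w^{4} \operatorname{atan}{\left(2 w \right)} - 5927585164 w^{4} - 21977088 w^{3} \operatorname{atan}{\left(2 w \right)} - 3145015361 w^{3} - 4316160 w^{2} \operatorname{atan}{\left(2 w \right)} - 718447120 w^{2} - 2150400 w \operatorname{atan}{\left(2 w \right)} - 243500800 w - 192000 \operatorname{atan}{\left(2 w \right)} - 24304000}{4096 w^{2} + 1024} = G'(w).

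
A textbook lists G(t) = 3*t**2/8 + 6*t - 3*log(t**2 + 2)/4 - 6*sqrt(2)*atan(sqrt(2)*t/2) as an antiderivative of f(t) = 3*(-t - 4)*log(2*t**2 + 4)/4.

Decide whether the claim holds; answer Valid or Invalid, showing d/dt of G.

Invalid: d/dt[G] - f = (3*t**3*log(t**2 + 2) + 3*t**3*log(2) + 3*t**3 + 12*t**2*log(t**2 + 2) + 12*t**2*log(2) + 24*t**2 + 6*t*log(t**2 + 2) + 6*t*log(2) + 24*log(t**2 + 2) + 24*log(2))/(4*t**2 + 8), which is not 0.

d/dt[G] = (3*t**3 + 24*t**2)/(4*t**2 + 8)
d/dt[G] - f(t) = (3*t**3*log(t**2 + 2) + 3*t**3*log(2) + 3*t**3 + 12*t**2*log(t**2 + 2) + 12*t**2*log(2) + 24*t**2 + 6*t*log(t**2 + 2) + 6*t*log(2) + 24*log(t**2 + 2) + 24*log(2))/(4*t**2 + 8) != 0.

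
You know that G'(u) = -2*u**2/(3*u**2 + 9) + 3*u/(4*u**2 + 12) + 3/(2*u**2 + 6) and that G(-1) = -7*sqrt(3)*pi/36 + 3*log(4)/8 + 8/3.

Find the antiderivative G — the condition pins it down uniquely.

The integrand splits into summands that can be handled one at a time.
A general antiderivative is -2*u/3 + 3*log(u**2 + 3)/8 + 7*sqrt(3)*atan(sqrt(3)*u/3)/6 + C.
The condition gives C = -7*sqrt(3)*pi/36 + 3*log(4)/8 + 8/3 - (-7*sqrt(3)*pi/36 + 3*log(4)/8 + 2/3) = 2.
So G(u) = -2*u/3 + 3*log(u**2 + 3)/8 + 7*sqrt(3)*atan(sqrt(3)*u/3)/6 + 2.
Check: d/du[-2*u/3 + 3*log(u**2 + 3)/8 + 7*sqrt(3)*atan(sqrt(3)*u/3)/6 + 2] = (-8*u**2 + 9*u + 18)/(12*u**2 + 36), which equals G'(u).

G(u) = -2*u/3 + 3*log(u**2 + 3)/8 + 7*sqrt(3)*atan(sqrt(3)*u/3)/6 + 2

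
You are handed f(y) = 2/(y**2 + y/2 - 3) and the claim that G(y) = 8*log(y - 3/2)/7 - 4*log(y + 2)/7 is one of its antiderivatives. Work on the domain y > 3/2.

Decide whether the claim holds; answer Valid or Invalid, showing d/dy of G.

d/dy[G] = (8*y + 44)/(14*y**2 + 7*y - 42)
d/dy[G] - f(y) = 8/(14*y - 21) != 0.

Invalid: d/dy[G] - f = 8/(14*y - 21), which is not 0.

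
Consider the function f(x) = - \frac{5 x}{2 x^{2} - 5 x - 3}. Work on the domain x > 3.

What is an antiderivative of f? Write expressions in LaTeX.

An antiderivative is F(x) = \frac{5 \left(- 6 \log{\left(x - 3 \right)} - \log{\left(x + \frac{1}{2} \right)}\right)}{14}.

The denominator factors as \left(x - 3\right) \left(2 x + 1\right); partial fractions split f into directly integrable pieces: - \frac{5}{7 \left(2 x + 1\right)} - \frac{15}{7 \left(x - 3\right)}.
Check: d/dx[\frac{5 \left(- 6 \log{\left(x - 3 \right)} - \log{\left(x + \frac{1}{2} \right)}\right)}{14}] = - \frac{5 x}{2 x^{2} - 5 x - 3} = f(x).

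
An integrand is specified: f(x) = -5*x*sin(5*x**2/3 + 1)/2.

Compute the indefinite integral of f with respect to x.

f matches the chain-rule pattern g'(h)*h' with inner function h(x) = 5*x**2/3 + 1; substituting u = h(x) collapses the integral.
Check: d/dx[3*cos(5*x**2/3 + 1)/4] = -5*x*sin(5*x**2/3 + 1)/2 = f(x).

F(x) = 3*cos(5*x**2/3 + 1)/4 + C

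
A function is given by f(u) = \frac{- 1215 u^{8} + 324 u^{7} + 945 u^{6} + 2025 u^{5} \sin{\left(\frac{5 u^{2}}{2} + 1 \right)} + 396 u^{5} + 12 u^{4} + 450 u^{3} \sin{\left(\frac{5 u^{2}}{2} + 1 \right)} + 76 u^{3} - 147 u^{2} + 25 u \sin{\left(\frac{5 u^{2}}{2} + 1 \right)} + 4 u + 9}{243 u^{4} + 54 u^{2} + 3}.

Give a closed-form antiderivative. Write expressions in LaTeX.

An antiderivative is F(u) = - \frac{27 u^{7} - 9 u^{6} - 42 u^{5} - 19 u^{4} + 22 u^{3} + 45 u^{2} \cos{\left(\frac{5 u^{2}}{2} + 1 \right)} - 2 u^{2} - 9 u + 5 \cos{\left(\frac{5 u^{2}}{2} + 1 \right)}}{3 \left(9 u^{2} + 1\right)}.

For F(u) to be correct the identity F'(u) - f(u) = 0 must hold.
Check: d/du[- \frac{27 u^{7} - 9 u^{6} - 42 u^{5} - 19 u^{4} + 22 u^{3} + 45 u^{2} \cos{\left(\frac{5 u^{2}}{2} + 1 \right)} - 2 u^{2} - 9 u + 5 \cos{\left(\frac{5 u^{2}}{2} + 1 \right)}}{3 \left(9 u^{2} + 1\right)}] = \frac{- 1215 u^{8} + 324 u^{7} + 945 u^{6} + 2025 u^{5} \sin{\left(\frac{5 u^{2}}{2} + 1 \right)} + 396 u^{5} + 12 u^{4} + 450 u^{3} \sin{\left(\frac{5 u^{2}}{2} + 1 \right)} + 76 u^{3} - 147 u^{2} + 25 u \sin{\left(\frac{5 u^{2}}{2} + 1 \right)} + 4 u + 9}{243 u^{4} + 54 u^{2} + 3} = f(u).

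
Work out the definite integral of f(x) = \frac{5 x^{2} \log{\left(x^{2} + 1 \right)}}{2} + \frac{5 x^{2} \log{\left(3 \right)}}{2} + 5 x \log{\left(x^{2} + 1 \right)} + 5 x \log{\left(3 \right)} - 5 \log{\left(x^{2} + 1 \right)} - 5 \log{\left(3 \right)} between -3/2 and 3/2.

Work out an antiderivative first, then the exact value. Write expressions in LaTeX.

Integrate term by term and add the pieces.
F(x) = \frac{5 \left(3 x^{3} \log{\left(3 x^{2} + 3 \right)} - 2 x^{3} + 9 x^{2} \log{\left(3 x^{2} + 3 \right)} - 9 x^{2} - 18 x \log{\left(3 x^{2} + 3 \right)} + 42 x + 9 \log{\left(x^{2} + 1 \right)} - 42 \operatorname{atan}{\left(x \right)}\right)}{18} is an antiderivative of f.
Check: d/dx[\frac{5 \left(3 x^{3} \log{\left(3 x^{2} + 3 \right)} - 2 x^{3} + 9 x^{2} \log{\left(3 x^{2} + 3 \right)} - 9 x^{2} - 18 x \log{\left(3 x^{2} + 3 \right)} + 42 x + 9 \log{\left(x^{2} + 1 \right)} - 42 \operatorname{atan}{\left(x \right)}\right)}{18}] = \frac{5 x^{2} \log{\left(x^{2} + 1 \right)}}{2} + \frac{5 x^{2} \log{\left(3 \right)}}{2} + 5 x \log{\left(x^{2} + 1 \right)} + 5 x \log{\left(3 \right)} - 5 \log{\left(x^{2} + 1 \right)} - 5 \log{\left(3 \right)} = f(x).
F(3/2) = - \frac{35 \operatorname{atan}{\left(\frac{3}{2} \right)}}{3} + \frac{15 \log{\left(\frac{39}{4} \right)}}{16} + \frac{5 \log{\left(\frac{13}{4} \right)}}{2} + 10; F(-3/2) = - \frac{85}{4} + \frac{5 \log{\left(\frac{13}{4} \right)}}{2} + \frac{35 \operatorname{atan}{\left(\frac{3}{2} \right)}}{3} + \frac{165 \log{\left(\frac{39}{4} \right)}}{16}.
Integral = F(3/2) - F(-3/2) = - \frac{70 \operatorname{atan}{\left(\frac{3}{2} \right)}}{3} - \frac{75 \log{\left(\frac{39}{4} \right)}}{8} + \frac{125}{4}.

Antiderivative: F(x) = \frac{5 \left(3 x^{3} \log{\left(3 x^{2} + 3 \right)} - 2 x^{3} + 9 x^{2} \log{\left(3 x^{2} + 3 \right)} - 9 x^{2} - 18 x \log{\left(3 x^{2} + 3 \right)} + 42 x + 9 \log{\left(x^{2} + 1 \right)} - 42 \operatorname{atan}{\left(x \right)}\right)}{18}; value = - \frac{70 \operatorname{atan}{\left(\frac{3}{2} \right)}}{3} - \frac{75 \log{\left(\frac{39}{4} \right)}}{8} + \frac{125}{4}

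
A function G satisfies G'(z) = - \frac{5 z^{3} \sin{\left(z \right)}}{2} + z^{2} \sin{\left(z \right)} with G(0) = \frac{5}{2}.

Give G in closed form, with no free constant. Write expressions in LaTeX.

The integrand splits into summands that can be handled one at a time.
A general antiderivative is \frac{5 z^{3} \cos{\left(z \right)}}{2} - \frac{15 z^{2} \sin{\left(z \right)}}{2} - z^{2} \cos{\left(z \right)} + 2 z \sin{\left(z \right)} - 15 z \cos{\left(z \right)} + 15 \sin{\left(z \right)} + 2 \cos{\left(z \right)} + C.
The condition gives C = \frac{5}{2} - (2) = \frac{1}{2}.
So G(z) = \frac{5 z^{3} \cos{\left(z \right)} - 15 z^{2} \sin{\left(z \right)} - 2 z^{2} \cos{\left(z \right)} + 4 z \sin{\left(z \right)} - 30 z \cos{\left(z \right)} + 30 \sin{\left(z \right)} + 4 \cos{\left(z \right)} + 1}{2}.
Check: d/dz[\frac{5 z^{3} \cos{\left(z \right)} - 15 z^{2} \sin{\left(z \right)} - 2 z^{2} \cos{\left(z \right)} + 4 z \sin{\left(z \right)} - 30 z \cos{\left(z \right)} + 30 \sin{\left(z \right)} + 4 \cos{\left(z \right)} + 1}{2}] = - \frac{5 z^{3} \sin{\left(z \right)}}{2} + z^{2} \sin{\left(z \right)} = G'(z).

G(z) = \frac{5 z^{3} \cos{\left(z \right)} - 15 z^{2} \sin{\left(z \right)} - 2 z^{2} \cos{\left(z \right)} + 4 z \sin{\left(z \right)} - 30 z \cos{\left(z \right)} + 30 \sin{\left(z \right)} + 4 \cos{\left(z \right)} + 1}{2}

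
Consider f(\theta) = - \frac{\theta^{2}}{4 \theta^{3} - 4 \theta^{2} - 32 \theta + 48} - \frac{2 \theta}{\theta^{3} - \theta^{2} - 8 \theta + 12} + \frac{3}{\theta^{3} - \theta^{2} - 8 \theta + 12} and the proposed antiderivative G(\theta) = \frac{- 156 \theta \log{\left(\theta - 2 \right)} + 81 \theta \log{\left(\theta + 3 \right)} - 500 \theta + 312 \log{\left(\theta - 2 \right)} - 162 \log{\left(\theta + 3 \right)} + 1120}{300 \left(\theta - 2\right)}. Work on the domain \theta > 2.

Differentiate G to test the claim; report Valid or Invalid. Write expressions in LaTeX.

d/d\theta[G] = \frac{- \theta^{2} - 8 \theta + 12}{4 \theta^{3} - 4 \theta^{2} - 32 \theta + 48}
This equals f(\theta) exactly, so the claim holds.

Valid: G'(\theta) = f(\theta).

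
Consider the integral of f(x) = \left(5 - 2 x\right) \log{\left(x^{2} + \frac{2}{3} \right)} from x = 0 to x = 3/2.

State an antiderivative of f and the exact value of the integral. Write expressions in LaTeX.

Antiderivative: F(x) = - \frac{3 x^{2} \log{\left(x^{2} + \frac{2}{3} \right)} - 3 x^{2} - 15 x \log{\left(x^{2} + \frac{2}{3} \right)} + 30 x + 2 \log{\left(x^{2} + \frac{2}{3} \right)} - 10 \sqrt{6} \operatorname{atan}{\left(\frac{\sqrt{6} x}{2} \right)}}{3}; value = - \frac{51}{4} + \frac{2 \log{\left(\frac{2}{3} \right)}}{3} + \frac{55 \log{\left(\frac{35}{12} \right)}}{12} + \frac{10 \sqrt{6} \operatorname{atan}{\left(\frac{3 \sqrt{6}}{4} \right)}}{3}

An antiderivative F(x) passes only if d/dx[F] lands on f(x) exactly.
F(x) = - \frac{3 x^{2} \log{\left(x^{2} + \frac{2}{3} \right)} - 3 x^{2} - 15 x \log{\left(x^{2} + \frac{2}{3} \right)} + 30 x + 2 \log{\left(x^{2} + \frac{2}{3} \right)} - 10 \sqrt{6} \operatorname{atan}{\left(\frac{\sqrt{6} x}{2} \right)}}{3} is an antiderivative of f.
Check: d/dx[- \frac{3 x^{2} \log{\left(x^{2} + \frac{2}{3} \right)} - 3 x^{2} - 15 x \log{\left(x^{2} + \frac{2}{3} \right)} + 30 x + 2 \log{\left(x^{2} + \frac{2}{3} \right)} - 10 \sqrt{6} \operatorname{atan}{\left(\frac{\sqrt{6} x}{2} \right)}}{3}] = - 2 x \log{\left(x^{2} + \frac{2}{3} \right)} + 5 \log{\left(x^{2} + \frac{2}{3} \right)}, which equals f(x).
F(3/2) = - \frac{51}{4} + \frac{55 \log{\left(\frac{35}{12} \right)}}{12} + \frac{10 \sqrt{6} \operatorname{atan}{\left(\frac{3 \sqrt{6}}{4} \right)}}{3}; F(0) = - \frac{2 \log{\left(\frac{2}{3} \right)}}{3}.
Integral = F(3/2) - F(0) = - \frac{51}{4} + \frac{2 \log{\left(\frac{2}{3} \right)}}{3} + \frac{55 \log{\left(\frac{35}{12} \right)}}{12} + \frac{10 \sqrt{6} \operatorname{atan}{\left(\frac{3 \sqrt{6}}{4} \right)}}{3}.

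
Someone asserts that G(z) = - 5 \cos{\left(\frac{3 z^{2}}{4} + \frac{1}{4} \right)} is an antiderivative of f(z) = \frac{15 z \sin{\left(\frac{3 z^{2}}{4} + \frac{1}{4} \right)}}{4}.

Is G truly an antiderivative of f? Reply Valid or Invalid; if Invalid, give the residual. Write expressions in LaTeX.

Invalid: d/dz[G] - f = \frac{15 z \sin{\left(\frac{3 z^{2}}{4} + \frac{1}{4} \right)}}{4}, which is not 0.

d/dz[G] = \frac{15 z \sin{\left(\frac{3 z^{2}}{4} + \frac{1}{4} \right)}}{2}
d/dz[G] - f(z) = \frac{15 z \sin{\left(\frac{3 z^{2}}{4} + \frac{1}{4} \right)}}{4} != 0.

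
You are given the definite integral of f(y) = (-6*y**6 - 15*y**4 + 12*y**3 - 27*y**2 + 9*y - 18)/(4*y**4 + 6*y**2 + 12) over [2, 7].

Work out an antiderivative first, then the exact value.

Antiderivative: F(y) = -y**3/2 - 3*y/2 + 3*log(2*y**4/3 + y**2 + 2)/4; value = -175 - 3*log(50/3)/4 + 3*log(4955/3)/4

For F(y) to be correct the identity F'(y) - f(y) = 0 must hold.
F(y) = -y**3/2 - 3*y/2 + 3*log(2*y**4/3 + y**2 + 2)/4 is an antiderivative of f.
Check: d/dy[-y**3/2 - 3*y/2 + 3*log(2*y**4/3 + y**2 + 2)/4] = (-6*y**6 - 15*y**4 + 12*y**3 - 27*y**2 + 9*y - 18)/(4*y**4 + 6*y**2 + 12) = f(y).
F(7) = -182 + 3*log(4955/3)/4; F(2) = -7 + 3*log(50/3)/4.
Integral = F(7) - F(2) = -175 - 3*log(50/3)/4 + 3*log(4955/3)/4.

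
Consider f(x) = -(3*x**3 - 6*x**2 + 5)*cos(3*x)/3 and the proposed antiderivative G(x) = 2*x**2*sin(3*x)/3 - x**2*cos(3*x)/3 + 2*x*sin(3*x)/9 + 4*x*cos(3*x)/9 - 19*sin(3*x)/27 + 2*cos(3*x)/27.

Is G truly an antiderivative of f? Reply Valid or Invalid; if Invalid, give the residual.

Invalid: d/dx[G] - f = x**3*cos(3*x) + x**2*sin(3*x), which is not 0.

d/dx[G] = x**2*sin(3*x) + 2*x**2*cos(3*x) - 5*cos(3*x)/3
d/dx[G] - f(x) = x**3*cos(3*x) + x**2*sin(3*x) != 0.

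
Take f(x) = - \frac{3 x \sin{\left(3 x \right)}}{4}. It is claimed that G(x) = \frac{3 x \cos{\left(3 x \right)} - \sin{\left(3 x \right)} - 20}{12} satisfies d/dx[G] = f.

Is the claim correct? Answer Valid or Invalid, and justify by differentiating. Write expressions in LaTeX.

Valid. The derivative of G reproduces f.

d/dx[G] = - \frac{3 x \sin{\left(3 x \right)}}{4}
This equals f(x) exactly, so the claim holds.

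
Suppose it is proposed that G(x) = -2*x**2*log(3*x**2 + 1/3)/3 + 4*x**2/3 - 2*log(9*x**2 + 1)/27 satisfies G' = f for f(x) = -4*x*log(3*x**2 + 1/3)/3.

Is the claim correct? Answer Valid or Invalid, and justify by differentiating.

d/dx[G] = -4*x*log(3*x**2 + 1/3)/3 + 4*x/3
d/dx[G] - f(x) = 4*x/3 != 0.

Invalid: d/dx[G] - f = 4*x/3, which is not 0.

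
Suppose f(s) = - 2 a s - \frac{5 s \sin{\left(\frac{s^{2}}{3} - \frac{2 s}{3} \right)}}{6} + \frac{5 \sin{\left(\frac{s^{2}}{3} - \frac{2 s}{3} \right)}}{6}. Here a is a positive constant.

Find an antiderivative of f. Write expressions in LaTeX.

An antiderivative is F(s) = \frac{- 4 a s^{2} + 5 \cos{\left(\frac{s^{2}}{3} - \frac{2 s}{3} \right)}}{4}.

The integrand splits into summands that can be handled one at a time.
Check: d/ds[\frac{- 4 a s^{2} + 5 \cos{\left(\frac{s^{2}}{3} - \frac{2 s}{3} \right)}}{4}] = - 2 a s - \frac{5 s \sin{\left(\frac{s^{2}}{3} - \frac{2 s}{3} \right)}}{6} + \frac{5 \sin{\left(\frac{s^{2}}{3} - \frac{2 s}{3} \right)}}{6} = f(s).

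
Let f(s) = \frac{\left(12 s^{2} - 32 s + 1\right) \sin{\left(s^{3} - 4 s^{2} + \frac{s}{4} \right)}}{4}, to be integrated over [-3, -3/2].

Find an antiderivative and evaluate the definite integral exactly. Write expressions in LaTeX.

Antiderivative: F(s) = - \cos{\left(s^{3} - 4 s^{2} + \frac{s}{4} \right)}; value = - \cos{\left(\frac{51}{4} \right)} + \cos{\left(\frac{255}{4} \right)}

f matches the chain-rule pattern g'(h)*h' with inner function h(s) = s^{3} - 4 s^{2} + \frac{s}{4}; substituting u = h(s) collapses the integral.
F(s) = - \cos{\left(s^{3} - 4 s^{2} + \frac{s}{4} \right)} is an antiderivative of f.
Check: d/ds[- \cos{\left(s^{3} - 4 s^{2} + \frac{s}{4} \right)}] = 3 s^{2} \sin{\left(s^{3} - 4 s^{2} + \frac{s}{4} \right)} - 8 s \sin{\left(s^{3} - 4 s^{2} + \frac{s}{4} \right)} + \frac{\sin{\left(s^{3} - 4 s^{2} + \frac{s}{4} \right)}}{4}, which equals f(s).
F(-3/2) = - \cos{\left(\frac{51}{4} \right)}; F(-3) = - \cos{\left(\frac{255}{4} \right)}.
Integral = F(-3/2) - F(-3) = - \cos{\left(\frac{51}{4} \right)} + \cos{\left(\frac{255}{4} \right)}.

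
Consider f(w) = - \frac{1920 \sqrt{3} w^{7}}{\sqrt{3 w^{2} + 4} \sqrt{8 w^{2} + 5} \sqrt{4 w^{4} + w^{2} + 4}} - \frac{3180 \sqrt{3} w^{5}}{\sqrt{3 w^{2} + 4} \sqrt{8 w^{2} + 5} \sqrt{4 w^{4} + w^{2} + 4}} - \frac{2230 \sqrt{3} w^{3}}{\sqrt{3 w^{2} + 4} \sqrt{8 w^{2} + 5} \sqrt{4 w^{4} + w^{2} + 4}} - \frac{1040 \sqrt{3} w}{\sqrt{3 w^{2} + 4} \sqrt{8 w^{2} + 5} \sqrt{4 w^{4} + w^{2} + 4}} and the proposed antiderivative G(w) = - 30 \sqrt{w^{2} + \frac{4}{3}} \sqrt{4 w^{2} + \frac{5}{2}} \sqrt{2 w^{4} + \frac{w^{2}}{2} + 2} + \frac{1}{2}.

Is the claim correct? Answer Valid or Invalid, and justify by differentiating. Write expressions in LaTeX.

Valid - differentiating G returns exactly f.

d/dw[G] = \frac{- 1920 \sqrt{3} w^{7} - 3180 \sqrt{3} w^{5} - 2230 \sqrt{3} w^{3} - 1040 \sqrt{3} w}{\sqrt{3 w^{2} + 4} \sqrt{8 w^{2} + 5} \sqrt{4 w^{4} + w^{2} + 4}}
This equals f(w) exactly, so the claim holds.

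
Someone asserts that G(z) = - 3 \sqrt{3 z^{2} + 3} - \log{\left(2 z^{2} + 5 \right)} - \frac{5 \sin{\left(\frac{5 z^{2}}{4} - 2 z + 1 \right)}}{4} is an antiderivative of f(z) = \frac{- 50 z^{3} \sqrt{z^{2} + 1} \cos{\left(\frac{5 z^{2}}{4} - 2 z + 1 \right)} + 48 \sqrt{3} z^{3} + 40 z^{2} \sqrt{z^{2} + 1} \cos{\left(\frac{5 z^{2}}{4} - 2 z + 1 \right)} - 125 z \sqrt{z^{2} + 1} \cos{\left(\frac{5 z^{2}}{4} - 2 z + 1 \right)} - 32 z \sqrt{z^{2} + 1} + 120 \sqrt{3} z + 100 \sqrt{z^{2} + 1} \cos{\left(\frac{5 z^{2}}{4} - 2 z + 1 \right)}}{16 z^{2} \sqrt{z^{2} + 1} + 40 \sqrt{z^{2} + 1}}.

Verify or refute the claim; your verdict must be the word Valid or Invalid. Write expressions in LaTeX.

d/dz[G] = \frac{- 50 z^{3} \sqrt{z^{2} + 1} \cos{\left(\frac{5 z^{2}}{4} - 2 z + 1 \right)} - 48 \sqrt{3} z^{3} + 40 z^{2} \sqrt{z^{2} + 1} \cos{\left(\frac{5 z^{2}}{4} - 2 z + 1 \right)} - 125 z \sqrt{z^{2} + 1} \cos{\left(\frac{5 z^{2}}{4} - 2 z + 1 \right)} - 32 z \sqrt{z^{2} + 1} - 120 \sqrt{3} z + 100 \sqrt{z^{2} + 1} \cos{\left(\frac{5 z^{2}}{4} - 2 z + 1 \right)}}{16 z^{2} \sqrt{z^{2} + 1} + 40 \sqrt{z^{2} + 1}}
d/dz[G] - f(z) = - \frac{6 \sqrt{3} z}{\sqrt{z^{2} + 1}} != 0.

Invalid: d/dz[G] - f = - \frac{6 \sqrt{3} z}{\sqrt{z^{2} + 1}}, which is not 0.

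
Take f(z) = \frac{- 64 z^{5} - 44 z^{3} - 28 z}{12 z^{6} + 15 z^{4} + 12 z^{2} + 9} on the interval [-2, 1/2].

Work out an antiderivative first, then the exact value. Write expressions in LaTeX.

Since d/dz undoes antidifferentiation here, F'(z) = f(z) is required of F(z).
F(z) = - \frac{4 \log{\left(2 z^{2} + 2 \right)}}{3} - \frac{2 \log{\left(2 z^{4} + \frac{z^{2}}{2} + \frac{3}{2} \right)}}{3} is an antiderivative of f.
Check: d/dz[- \frac{4 \log{\left(2 z^{2} + 2 \right)}}{3} - \frac{2 \log{\left(2 z^{4} + \frac{z^{2}}{2} + \frac{3}{2} \right)}}{3}] = \frac{- 64 z^{5} - 44 z^{3} - 28 z}{12 z^{6} + 15 z^{4} + 12 z^{2} + 9} = f(z).
F(1/2) = - \frac{4 \log{\left(\frac{5}{2} \right)}}{3} - \frac{2 \log{\left(\frac{7}{4} \right)}}{3}; F(-2) = - \frac{4 \log{\left(10 \right)}}{3} - \frac{2 \log{\left(\frac{71}{2} \right)}}{3}.
Integral = F(1/2) - F(-2) = - \frac{4 \log{\left(\frac{5}{2} \right)}}{3} - \frac{2 \log{\left(\frac{7}{4} \right)}}{3} + \frac{2 \log{\left(\frac{71}{2} \right)}}{3} + \frac{4 \log{\left(10 \right)}}{3}.

Antiderivative: F(z) = - \frac{4 \log{\left(2 z^{2} + 2 \right)}}{3} - \frac{2 \log{\left(2 z^{4} + \frac{z^{2}}{2} + \frac{3}{2} \right)}}{3}; value = - \frac{4 \log{\left(\frac{5}{2} \right)}}{3} - \frac{2 \log{\left(\frac{7}{4} \right)}}{3} + \frac{2 \log{\left(\frac{71}{2} \right)}}{3} + \frac{4 \log{\left(10 \right)}}{3}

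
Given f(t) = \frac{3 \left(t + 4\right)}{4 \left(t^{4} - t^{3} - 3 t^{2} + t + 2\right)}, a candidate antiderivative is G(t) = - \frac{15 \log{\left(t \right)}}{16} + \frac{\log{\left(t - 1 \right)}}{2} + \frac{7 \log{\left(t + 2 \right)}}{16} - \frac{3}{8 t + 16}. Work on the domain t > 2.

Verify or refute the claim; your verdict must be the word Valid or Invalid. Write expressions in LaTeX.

Invalid: d/dt[G] - f = \frac{- 9 t^{3} - 69 t^{2} - 99 t - 30}{4 t^{7} + 12 t^{6} - 12 t^{5} - 60 t^{4} - 24 t^{3} + 48 t^{2} + 32 t}, which is not 0.

d/dt[G] = \frac{3 t + 15}{4 t^{4} + 12 t^{3} - 16 t}
d/dt[G] - f(t) = \frac{- 9 t^{3} - 69 t^{2} - 99 t - 30}{4 t^{7} + 12 t^{6} - 12 t^{5} - 60 t^{4} - 24 t^{3} + 48 t^{2} + 32 t} != 0.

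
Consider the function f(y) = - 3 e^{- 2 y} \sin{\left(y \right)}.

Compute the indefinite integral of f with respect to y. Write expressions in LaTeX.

F(y) = \frac{\left(6 \sin{\left(y \right)} + 3 \cos{\left(y \right)}\right) e^{- 2 y}}{5} + C

Whatever form F(y) takes, F'(y) = f(y) is non-negotiable.
Check: d/dy[\frac{\left(6 \sin{\left(y \right)} + 3 \cos{\left(y \right)}\right) e^{- 2 y}}{5}] = - 3 e^{- 2 y} \sin{\left(y \right)} = f(y).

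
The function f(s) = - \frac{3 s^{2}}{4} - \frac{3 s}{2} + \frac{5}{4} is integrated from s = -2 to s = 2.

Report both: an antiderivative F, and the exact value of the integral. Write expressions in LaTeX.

Antiderivative: F(s) = - \frac{s^{3}}{4} - \frac{3 s^{2}}{4} + \frac{5 s}{4}; value = 1

Integrate term by term and add the pieces.
F(s) = - \frac{s^{3}}{4} - \frac{3 s^{2}}{4} + \frac{5 s}{4} is an antiderivative of f.
Check: d/ds[- \frac{s^{3}}{4} - \frac{3 s^{2}}{4} + \frac{5 s}{4}] = - \frac{3 s^{2}}{4} - \frac{3 s}{2} + \frac{5}{4} = f(s).
F(2) = - \frac{5}{2}; F(-2) = - \frac{7}{2}.
Integral = F(2) - F(-2) = 1.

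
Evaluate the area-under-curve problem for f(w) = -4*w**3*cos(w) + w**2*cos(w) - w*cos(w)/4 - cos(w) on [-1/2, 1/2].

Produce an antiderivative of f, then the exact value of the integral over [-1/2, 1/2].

The integrand splits into summands that can be handled one at a time.
F(w) = -(16*w**3*sin(w) - 4*w**2*sin(w) + 48*w**2*cos(w) - 95*w*sin(w) - 8*w*cos(w) + 12*sin(w) - 95*cos(w))/4 is an antiderivative of f.
Check: d/dw[-(16*w**3*sin(w) - 4*w**2*sin(w) + 48*w**2*cos(w) - 95*w*sin(w) - 8*w*cos(w) + 12*sin(w) - 95*cos(w))/4] = -4*w**3*cos(w) + w**2*cos(w) - w*cos(w)/4 - cos(w) = f(w).
F(1/2) = 69*sin(1/2)/8 + 87*cos(1/2)/4; F(-1/2) = 113*sin(1/2)/8 + 79*cos(1/2)/4.
Integral = F(1/2) - F(-1/2) = -11*sin(1/2)/2 + 2*cos(1/2).

Antiderivative: F(w) = -(16*w**3*sin(w) - 4*w**2*sin(w) + 48*w**2*cos(w) - 95*w*sin(w) - 8*w*cos(w) + 12*sin(w) - 95*cos(w))/4; value = -11*sin(1/2)/2 + 2*cos(1/2)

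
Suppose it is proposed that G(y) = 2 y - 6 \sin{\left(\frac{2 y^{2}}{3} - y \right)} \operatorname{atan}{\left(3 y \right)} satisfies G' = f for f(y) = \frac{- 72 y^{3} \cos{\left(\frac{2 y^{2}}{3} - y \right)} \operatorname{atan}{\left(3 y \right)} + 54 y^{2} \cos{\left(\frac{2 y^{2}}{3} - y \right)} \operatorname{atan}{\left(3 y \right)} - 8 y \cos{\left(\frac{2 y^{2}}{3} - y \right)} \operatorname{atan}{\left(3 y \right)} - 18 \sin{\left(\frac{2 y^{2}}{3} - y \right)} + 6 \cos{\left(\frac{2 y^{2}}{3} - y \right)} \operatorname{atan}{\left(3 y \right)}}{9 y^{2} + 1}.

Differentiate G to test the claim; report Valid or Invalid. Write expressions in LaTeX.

Invalid: d/dy[G] - f = 2, which is not 0.

d/dy[G] = \frac{- 72 y^{3} \cos{\left(\frac{2 y^{2}}{3} - y \right)} \operatorname{atan}{\left(3 y \right)} + 54 y^{2} \cos{\left(\frac{2 y^{2}}{3} - y \right)} \operatorname{atan}{\left(3 y \right)} + 18 y^{2} - 8 y \cos{\left(\frac{2 y^{2}}{3} - y \right)} \operatorname{atan}{\left(3 y \right)} - 18 \sin{\left(\frac{2 y^{2}}{3} - y \right)} + 6 \cos{\left(\frac{2 y^{2}}{3} - y \right)} \operatorname{atan}{\left(3 y \right)} + 2}{9 y^{2} + 1}
d/dy[G] - f(y) = 2 != 0.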